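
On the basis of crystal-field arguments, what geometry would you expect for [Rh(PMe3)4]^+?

Trimethylphosphine is neutral; balancing the +1 overall charge requires Rh(I).
Rh sits in group 9, so the d-electron count is 9 − 1 = 8.
With 4 monodentate ligands the coordination number is 4.
A 4d d⁸ ion has a large crystal-field splitting; square planar leaves the high-energy d_{x²−y²} orbital empty and maximises CFSE.

square planar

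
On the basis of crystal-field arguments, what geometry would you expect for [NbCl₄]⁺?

Ligand charges: each chloride is −1. With an overall charge of +1 the niobium centre must be in the +5 oxidation state.
Group 5 minus oxidation state 5 gives a d⁰ configuration.
With 4 monodentate ligands the coordination number is 4.
A d⁰ ion has no crystal-field stabilisation preference between square planar and tetrahedral, so four ligands adopt the sterically favoured tetrahedral geometry.

tetrahedral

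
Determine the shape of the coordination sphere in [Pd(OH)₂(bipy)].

square planar

Summing ligand charges against the 0 overall charge gives an oxidation state of +2 for palladium.
Palladium is a group-10 element; Pd(II) is therefore d⁸.
Counting donor atoms: 2×hydroxide (monodentate) → 2 donors; 1×2,2′-bipyridine (bidentate) → 2 donors. Coordination number = 4.
A 4d d⁸ ion has a large crystal-field splitting; square planar leaves the high-energy d_{x²−y²} orbital empty and maximises CFSE.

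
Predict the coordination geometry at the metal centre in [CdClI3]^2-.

Ligand charges: each chloride is −1; each iodide is −1. With an overall charge of −2 the cadmium centre must be in the +2 oxidation state.
Cadmium is a group-12 element; Cd(II) is therefore d¹⁰.
Coordination number: 4.
A d¹⁰ ion has no crystal-field stabilisation preference between square planar and tetrahedral, so four ligands adopt the sterically favoured tetrahedral geometry.

tetrahedral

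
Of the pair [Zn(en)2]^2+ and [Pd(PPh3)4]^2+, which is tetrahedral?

[Zn(en)2]^2+

For [Zn(en)2]^2+: Summing ligand charges against the +2 overall charge gives an oxidation state of +2 for zinc. Group 12 minus oxidation state 2 gives a d¹⁰ configuration. A d¹⁰ ion has no crystal-field stabilisation preference between square planar and tetrahedral, so four ligands adopt the sterically favoured tetrahedral geometry. → tetrahedral.
For [Pd(PPh3)4]^2+: Ligand charges: triphenylphosphine is neutral. With an overall charge of +2 the palladium centre must be in the +2 oxidation state. Pd sits in group 10, so the d-electron count is 10 − 2 = 8. A 4d d⁸ ion has a large crystal-field splitting; square planar leaves the high-energy d_{x²−y²} orbital empty and maximises CFSE. → square planar.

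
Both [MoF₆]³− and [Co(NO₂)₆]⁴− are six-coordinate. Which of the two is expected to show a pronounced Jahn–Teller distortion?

[MoF₆]³−: Summing ligand charges against the −3 overall charge gives an oxidation state of +3 for molybdenum. Mo sits in group 6, so the d-electron count is 6 − 3 = 3. The d³ configuration leaves the e_g set evenly filled (or empty) — no strong Jahn–Teller driving force.
[Co(NO₂)₆]⁴−: Summing ligand charges against the −4 overall charge gives an oxidation state of +2 for cobalt. Cobalt is a group-9 element; Co(II) is therefore d⁷. Nitro (N-bound nitrite) is a strong-field ligand (high in the spectrochemical series) for a first-row metal, so the complex is low-spin. The t₂g⁶e_g¹ (low-spin) configuration has an unevenly filled e_g set; the Jahn–Teller theorem predicts a tetragonal distortion (typically axial elongation) to lift the degeneracy.

[Co(NO₂)₆]⁴−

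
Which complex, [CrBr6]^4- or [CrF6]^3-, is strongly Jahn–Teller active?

[CrBr6]^4-: Summing ligand charges against the −4 overall charge gives an oxidation state of +2 for chromium. Group 6 minus oxidation state 2 gives a d⁴ configuration. Bromide is a weak-field ligand for a first-row metal, so the complex is high-spin. The t₂g³e_g¹ (high-spin) configuration has an unevenly filled e_g set; the Jahn–Teller theorem predicts a tetragonal distortion (typically axial elongation) to lift the degeneracy.
[CrF6]^3-: Ligand charges: each fluoride is −1. With an overall charge of −3 the chromium centre must be in the +3 oxidation state. Group 6 minus oxidation state 3 gives a d³ configuration. The d³ configuration leaves the e_g set evenly filled (or empty) — no strong Jahn–Teller driving force.

[CrBr6]^4-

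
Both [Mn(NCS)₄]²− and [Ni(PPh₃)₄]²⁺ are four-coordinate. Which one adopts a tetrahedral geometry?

[Mn(NCS)₄]²−

For [Mn(NCS)₄]²−: Ligand charges: each isothiocyanate is −1. With an overall charge of −2 the manganese centre must be in the +2 oxidation state. Group 7 minus oxidation state 2 gives a d⁵ configuration. A high-spin d⁵ ion has zero CFSE in either geometry, so four ligands adopt the sterically favoured tetrahedral geometry. → tetrahedral.
For [Ni(PPh₃)₄]²⁺: Ligand charges: triphenylphosphine is neutral. With an overall charge of +2 the nickel centre must be in the +2 oxidation state. Nickel is a group-10 element; Ni(II) is therefore d⁸. Triphenylphosphine is a strong-field ligand (high in the spectrochemical series). A 3d d⁸ ion with strong-field ligands gains enough CFSE to favour square planar over tetrahedral. → square planar.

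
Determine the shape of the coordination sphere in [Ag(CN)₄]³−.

Summing ligand charges against the −3 overall charge gives an oxidation state of +1 for silver.
Ag sits in group 11, so the d-electron count is 11 − 1 = 10.
With 4 monodentate ligands the coordination number is 4.
A d¹⁰ ion has no crystal-field stabilisation preference between square planar and tetrahedral, so four ligands adopt the sterically favoured tetrahedral geometry.

tetrahedral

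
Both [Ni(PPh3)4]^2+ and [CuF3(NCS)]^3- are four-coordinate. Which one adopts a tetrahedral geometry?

[CuF3(NCS)]^3-

For [Ni(PPh3)4]^2+: Triphenylphosphine is neutral; balancing the +2 overall charge requires Ni(II). Group 10 minus oxidation state 2 gives a d⁸ configuration. Triphenylphosphine is a strong-field ligand (high in the spectrochemical series). A 3d d⁸ ion with strong-field ligands gains enough CFSE to favour square planar over tetrahedral. → square planar.
For [CuF3(NCS)]^3-: Each fluoride is −1; each isothiocyanate is −1; balancing the −3 overall charge requires Cu(I). Group 11 minus oxidation state 1 gives a d¹⁰ configuration. A d¹⁰ ion has no crystal-field stabilisation preference between square planar and tetrahedral, so four ligands adopt the sterically favoured tetrahedral geometry. → tetrahedral.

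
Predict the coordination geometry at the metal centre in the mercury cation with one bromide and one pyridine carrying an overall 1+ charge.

Each bromide is −1; pyridine is neutral; balancing the +1 overall charge requires Hg(II).
Mercury is a group-12 element; Hg(II) is therefore d¹⁰.
Coordination number: 2.
A d¹⁰ ion with only two ligands adopts a linear arrangement (sp hybridisation; no CFSE preference).

linear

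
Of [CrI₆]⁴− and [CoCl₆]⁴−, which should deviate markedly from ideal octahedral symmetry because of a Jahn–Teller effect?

[CrI₆]⁴−

[CrI₆]⁴−: Summing ligand charges against the −4 overall charge gives an oxidation state of +2 for chromium. Group 6 minus oxidation state 2 gives a d⁴ configuration. Iodide is a weak-field ligand for a first-row metal, so the complex is high-spin. The t₂g³e_g¹ (high-spin) configuration has an unevenly filled e_g set; the Jahn–Teller theorem predicts a tetragonal distortion (typically axial elongation) to lift the degeneracy.
[CoCl₆]⁴−: Summing ligand charges against the −4 overall charge gives an oxidation state of +2 for cobalt. Co sits in group 9, so the d-electron count is 9 − 2 = 7. Chloride is a weak-field ligand for a first-row metal, so the complex is high-spin. The d⁷ configuration leaves the e_g set evenly filled (or empty) — no strong Jahn–Teller driving force.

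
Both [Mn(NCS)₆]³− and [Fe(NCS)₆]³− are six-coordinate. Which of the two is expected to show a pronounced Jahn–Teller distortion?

[Mn(NCS)₆]³−

[Mn(NCS)₆]³−: Summing ligand charges against the −3 overall charge gives an oxidation state of +3 for manganese. Mn sits in group 7, so the d-electron count is 7 − 3 = 4. Isothiocyanate is a weak-field ligand for a first-row metal, so the complex is high-spin. The t₂g³e_g¹ (high-spin) configuration has an unevenly filled e_g set; the Jahn–Teller theorem predicts a tetragonal distortion (typically axial elongation) to lift the degeneracy.
[Fe(NCS)₆]³−: Each isothiocyanate is −1; balancing the −3 overall charge requires Fe(III). Fe sits in group 8, so the d-electron count is 8 − 3 = 5. Isothiocyanate is a weak-field ligand for a first-row metal, so the complex is high-spin. The d⁵ configuration leaves the e_g set evenly filled (or empty) — no strong Jahn–Teller driving force.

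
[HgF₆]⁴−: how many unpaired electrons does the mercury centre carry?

Ligand charges: each fluoride is −1. With an overall charge of −4 the mercury centre must be in the +2 oxidation state.
Mercury is a group-12 element; Hg(II) is therefore d¹⁰.
In an octahedral field the d¹⁰ configuration is t₂g⁶e_g⁴, giving 0 unpaired electrons.

0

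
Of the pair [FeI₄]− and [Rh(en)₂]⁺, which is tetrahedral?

For [FeI₄]−: Each iodide is −1; balancing the −1 overall charge requires Fe(III). Fe sits in group 8, so the d-electron count is 8 − 3 = 5. A high-spin d⁵ ion has zero CFSE in either geometry, so four ligands adopt the sterically favoured tetrahedral geometry. → tetrahedral.
For [Rh(en)₂]⁺: Summing ligand charges against the +1 overall charge gives an oxidation state of +1 for rhodium. Rhodium is a group-9 element; Rh(I) is therefore d⁸. A 4d d⁸ ion has a large crystal-field splitting; square planar leaves the high-energy d_{x²−y²} orbital empty and maximises CFSE. → square planar.

[FeI₄]−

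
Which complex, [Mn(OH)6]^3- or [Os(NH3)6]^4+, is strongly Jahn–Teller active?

[Mn(OH)6]^3-

[Mn(OH)6]^3-: Ligand charges: each hydroxide is −1. With an overall charge of −3 the manganese centre must be in the +3 oxidation state. Manganese is a group-7 element; Mn(III) is therefore d⁴. Hydroxide is a weak-field ligand for a first-row metal, so the complex is high-spin. The t₂g³e_g¹ (high-spin) configuration has an unevenly filled e_g set; the Jahn–Teller theorem predicts a tetragonal distortion (typically axial elongation) to lift the degeneracy.
[Os(NH3)6]^4+: Summing ligand charges against the +4 overall charge gives an oxidation state of +4 for osmium. Osmium is a group-8 element; Os(IV) is therefore d⁴. A 5d ion has a large Δₒ and is invariably low-spin. The d⁴ configuration leaves the e_g set evenly filled (or empty) — no strong Jahn–Teller driving force.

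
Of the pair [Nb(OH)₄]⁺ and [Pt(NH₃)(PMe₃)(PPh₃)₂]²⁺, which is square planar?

[Pt(NH₃)(PMe₃)(PPh₃)₂]²⁺

For [Nb(OH)₄]⁺: Summing ligand charges against the +1 overall charge gives an oxidation state of +5 for niobium. Group 5 minus oxidation state 5 gives a d⁰ configuration. A d⁰ ion has no crystal-field stabilisation preference between square planar and tetrahedral, so four ligands adopt the sterically favoured tetrahedral geometry. → tetrahedral.
For [Pt(NH₃)(PMe₃)(PPh₃)₂]²⁺: Ligand charges: ammonia is neutral; trimethylphosphine is neutral; triphenylphosphine is neutral. With an overall charge of +2 the platinum centre must be in the +2 oxidation state. Group 10 minus oxidation state 2 gives a d⁸ configuration. A 5d d⁸ ion has a large crystal-field splitting; square planar leaves the high-energy d_{x²−y²} orbital empty and maximises CFSE. → square planar.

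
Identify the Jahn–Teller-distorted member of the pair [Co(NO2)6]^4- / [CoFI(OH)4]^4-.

[Co(NO2)6]^4-

[Co(NO2)6]^4-: Each nitro (N-bound nitrite) is −1; balancing the −4 overall charge requires Co(II). Co sits in group 9, so the d-electron count is 9 − 2 = 7. Nitro (N-bound nitrite) is a strong-field ligand (high in the spectrochemical series) for a first-row metal, so the complex is low-spin. The t₂g⁶e_g¹ (low-spin) configuration has an unevenly filled e_g set; the Jahn–Teller theorem predicts a tetragonal distortion (typically axial elongation) to lift the degeneracy.
[CoFI(OH)4]^4-: Each fluoride is −1; each iodide is −1; each hydroxide is −1; balancing the −4 overall charge requires Co(II). Co sits in group 9, so the d-electron count is 9 − 2 = 7. Fluoride, hydroxide, and iodide are weak-field ligands for a first-row metal, so the complex is high-spin. The d⁷ configuration leaves the e_g set evenly filled (or empty) — no strong Jahn–Teller driving force.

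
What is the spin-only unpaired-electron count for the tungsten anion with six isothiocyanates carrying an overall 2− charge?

Each isothiocyanate is −1; balancing the −2 overall charge requires W(IV).
W sits in group 6, so the d-electron count is 6 − 4 = 2.
In an octahedral field the d² configuration is t₂g²e_g⁰ (only one arrangement possible), giving 2 unpaired electrons.

2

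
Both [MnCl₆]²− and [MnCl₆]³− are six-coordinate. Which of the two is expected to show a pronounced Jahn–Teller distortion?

[MnCl₆]²−: Ligand charges: each chloride is −1. With an overall charge of −2 the manganese centre must be in the +4 oxidation state. Group 7 minus oxidation state 4 gives a d³ configuration. The d³ configuration leaves the e_g set evenly filled (or empty) — no strong Jahn–Teller driving force.
[MnCl₆]³−: Ligand charges: each chloride is −1. With an overall charge of −3 the manganese centre must be in the +3 oxidation state. Group 7 minus oxidation state 3 gives a d⁴ configuration. Chloride is a weak-field ligand for a first-row metal, so the complex is high-spin. The t₂g³e_g¹ (high-spin) configuration has an unevenly filled e_g set; the Jahn–Teller theorem predicts a tetragonal distortion (typically axial elongation) to lift the degeneracy.

[MnCl₆]³−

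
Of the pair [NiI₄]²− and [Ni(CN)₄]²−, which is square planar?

For [NiI₄]²−: Ligand charges: each iodide is −1. With an overall charge of −2 the nickel centre must be in the +2 oxidation state. Nickel is a group-10 element; Ni(II) is therefore d⁸. Iodide is a weak-field ligand. With weak-field ligands the CFSE gain from square planar is small, so a 3d d⁸ ion takes the sterically preferred tetrahedral geometry. → tetrahedral.
For [Ni(CN)₄]²−: Ligand charges: each cyanide is −1. With an overall charge of −2 the nickel centre must be in the +2 oxidation state. Group 10 minus oxidation state 2 gives a d⁸ configuration. Cyanide is a strong-field ligand (high in the spectrochemical series). A 3d d⁸ ion with strong-field ligands gains enough CFSE to favour square planar over tetrahedral. → square planar.

[Ni(CN)₄]²−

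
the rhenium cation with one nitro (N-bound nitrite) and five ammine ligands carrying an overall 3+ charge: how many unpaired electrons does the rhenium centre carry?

Summing ligand charges against the +3 overall charge gives an oxidation state of +4 for rhenium.
Re sits in group 7, so the d-electron count is 7 − 4 = 3.
In an octahedral field the d³ configuration is t₂g³e_g⁰ (only one arrangement possible), giving 3 unpaired electrons.

3 unpaired electrons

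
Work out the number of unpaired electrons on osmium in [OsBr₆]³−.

1

Ligand charges: each bromide is −1. With an overall charge of −3 the osmium centre must be in the +3 oxidation state.
Osmium is a group-8 element; Os(III) is therefore d⁵.
The spin state decides the count: a 5d ion has a large Δₒ and is invariably low-spin.
An octahedral low-spin d⁵ ion is t₂g⁵e_g⁰, giving 1 unpaired electron.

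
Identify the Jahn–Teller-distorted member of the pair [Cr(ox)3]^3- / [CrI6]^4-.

[Cr(ox)3]^3-: Summing ligand charges against the −3 overall charge gives an oxidation state of +3 for chromium. Chromium is a group-6 element; Cr(III) is therefore d³. The d³ configuration leaves the e_g set evenly filled (or empty) — no strong Jahn–Teller driving force.
[CrI6]^4-: Summing ligand charges against the −4 overall charge gives an oxidation state of +2 for chromium. Cr sits in group 6, so the d-electron count is 6 − 2 = 4. Iodide is a weak-field ligand for a first-row metal, so the complex is high-spin. The t₂g³e_g¹ (high-spin) configuration has an unevenly filled e_g set; the Jahn–Teller theorem predicts a tetragonal distortion (typically axial elongation) to lift the degeneracy.

[CrI6]^4-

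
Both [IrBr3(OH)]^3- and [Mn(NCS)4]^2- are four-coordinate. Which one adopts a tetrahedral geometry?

For [IrBr3(OH)]^3-: Summing ligand charges against the −3 overall charge gives an oxidation state of +1 for iridium. Ir sits in group 9, so the d-electron count is 9 − 1 = 8. A 5d d⁸ ion has a large crystal-field splitting; square planar leaves the high-energy d_{x²−y²} orbital empty and maximises CFSE. → square planar.
For [Mn(NCS)4]^2-: Each isothiocyanate is −1; balancing the −2 overall charge requires Mn(II). Group 7 minus oxidation state 2 gives a d⁵ configuration. A high-spin d⁵ ion has zero CFSE in either geometry, so four ligands adopt the sterically favoured tetrahedral geometry. → tetrahedral.

[Mn(NCS)4]^2-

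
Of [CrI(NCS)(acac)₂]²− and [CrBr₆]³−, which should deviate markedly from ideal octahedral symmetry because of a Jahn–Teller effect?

[CrI(NCS)(acac)₂]²−

[CrI(NCS)(acac)₂]²−: Each iodide is −1; each isothiocyanate is −1; each acetylacetonate is −1; balancing the −2 overall charge requires Cr(II). Chromium is a group-6 element; Cr(II) is therefore d⁴. Acetylacetonate, iodide, and isothiocyanate are weak-field ligands for a first-row metal, so the complex is high-spin. The t₂g³e_g¹ (high-spin) configuration has an unevenly filled e_g set; the Jahn–Teller theorem predicts a tetragonal distortion (typically axial elongation) to lift the degeneracy.
[CrBr₆]³−: Summing ligand charges against the −3 overall charge gives an oxidation state of +3 for chromium. Group 6 minus oxidation state 3 gives a d³ configuration. The d³ configuration leaves the e_g set evenly filled (or empty) — no strong Jahn–Teller driving force.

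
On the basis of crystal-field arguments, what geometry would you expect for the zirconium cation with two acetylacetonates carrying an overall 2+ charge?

Each acetylacetonate is −1; balancing the +2 overall charge requires Zr(IV).
Zirconium is a group-4 element; Zr(IV) is therefore d⁰.
Counting donor atoms: 2×acetylacetonate (bidentate) → 4 donors. Coordination number = 4.
A d⁰ ion has no crystal-field stabilisation preference between square planar and tetrahedral, so four ligands adopt the sterically favoured tetrahedral geometry.

tetrahedral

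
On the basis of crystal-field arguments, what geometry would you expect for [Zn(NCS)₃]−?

trigonal planar

Summing ligand charges against the −1 overall charge gives an oxidation state of +2 for zinc.
Zinc is a group-12 element; Zn(II) is therefore d¹⁰.
Coordination number: 3.
Three ligands around a d¹⁰ centre minimise repulsion in a trigonal-planar arrangement.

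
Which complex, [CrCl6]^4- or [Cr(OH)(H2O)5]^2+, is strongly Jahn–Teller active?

[CrCl6]^4-

[CrCl6]^4-: Each chloride is −1; balancing the −4 overall charge requires Cr(II). Cr sits in group 6, so the d-electron count is 6 − 2 = 4. Chloride is a weak-field ligand for a first-row metal, so the complex is high-spin. The t₂g³e_g¹ (high-spin) configuration has an unevenly filled e_g set; the Jahn–Teller theorem predicts a tetragonal distortion (typically axial elongation) to lift the degeneracy.
[Cr(OH)(H2O)5]^2+: Each hydroxide is −1; water is neutral; balancing the +2 overall charge requires Cr(III). Group 6 minus oxidation state 3 gives a d³ configuration. The d³ configuration leaves the e_g set evenly filled (or empty) — no strong Jahn–Teller driving force.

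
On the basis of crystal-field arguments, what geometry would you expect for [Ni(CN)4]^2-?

Ligand charges: each cyanide is −1. With an overall charge of −2 the nickel centre must be in the +2 oxidation state.
Ni sits in group 10, so the d-electron count is 10 − 2 = 8.
With 4 monodentate ligands the coordination number is 4.
Cyanide is a strong-field ligand (high in the spectrochemical series).
A 3d d⁸ ion with strong-field ligands gains enough CFSE to favour square planar over tetrahedral.

square planar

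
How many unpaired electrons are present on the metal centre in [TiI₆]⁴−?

Ligand charges: each iodide is −1. With an overall charge of −4 the titanium centre must be in the +2 oxidation state.
Titanium is a group-4 element; Ti(II) is therefore d².
In an octahedral field the d² configuration is t₂g²e_g⁰ (only one arrangement possible), giving 2 unpaired electrons.

2 unpaired electrons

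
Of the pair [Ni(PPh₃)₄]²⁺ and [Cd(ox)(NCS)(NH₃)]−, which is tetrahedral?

For [Ni(PPh₃)₄]²⁺: Triphenylphosphine is neutral; balancing the +2 overall charge requires Ni(II). Nickel is a group-10 element; Ni(II) is therefore d⁸. Triphenylphosphine is a strong-field ligand (high in the spectrochemical series). A 3d d⁸ ion with strong-field ligands gains enough CFSE to favour square planar over tetrahedral. → square planar.
For [Cd(ox)(NCS)(NH₃)]−: Summing ligand charges against the −1 overall charge gives an oxidation state of +2 for cadmium. Cd sits in group 12, so the d-electron count is 12 − 2 = 10. A d¹⁰ ion has no crystal-field stabilisation preference between square planar and tetrahedral, so four ligands adopt the sterically favoured tetrahedral geometry. → tetrahedral.

[Cd(ox)(NCS)(NH₃)]−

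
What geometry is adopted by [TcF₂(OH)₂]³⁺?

tetrahedral

Ligand charges: each fluoride is −1; each hydroxide is −1. With an overall charge of +3 the technetium centre must be in the +7 oxidation state.
Group 7 minus oxidation state 7 gives a d⁰ configuration.
With 4 monodentate ligands the coordination number is 4.
A d⁰ ion has no crystal-field stabilisation preference between square planar and tetrahedral, so four ligands adopt the sterically favoured tetrahedral geometry.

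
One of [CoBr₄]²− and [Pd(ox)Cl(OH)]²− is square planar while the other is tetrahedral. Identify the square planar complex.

For [CoBr₄]²−: Summing ligand charges against the −2 overall charge gives an oxidation state of +2 for cobalt. Co sits in group 9, so the d-electron count is 9 − 2 = 7. For a high-spin 3d d⁷ ion with weak-field ligands the small Δₜ gives little square-planar CFSE advantage, so four ligands adopt the sterically favoured tetrahedral geometry. → tetrahedral.
For [Pd(ox)Cl(OH)]²−: Each oxalate is −2; each chloride is −1; each hydroxide is −1; balancing the −2 overall charge requires Pd(II). Group 10 minus oxidation state 2 gives a d⁸ configuration. A 4d d⁸ ion has a large crystal-field splitting; square planar leaves the high-energy d_{x²−y²} orbital empty and maximises CFSE. → square planar.

[Pd(ox)Cl(OH)]²−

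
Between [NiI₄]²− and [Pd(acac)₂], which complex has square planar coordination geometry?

[Pd(acac)₂]

For [NiI₄]²−: Each iodide is −1; balancing the −2 overall charge requires Ni(II). Ni sits in group 10, so the d-electron count is 10 − 2 = 8. Iodide is a weak-field ligand. With weak-field ligands the CFSE gain from square planar is small, so a 3d d⁸ ion takes the sterically preferred tetrahedral geometry. → tetrahedral.
For [Pd(acac)₂]: Each acetylacetonate is −1; balancing the 0 overall charge requires Pd(II). Group 10 minus oxidation state 2 gives a d⁸ configuration. A 4d d⁸ ion has a large crystal-field splitting; square planar leaves the high-energy d_{x²−y²} orbital empty and maximises CFSE. → square planar.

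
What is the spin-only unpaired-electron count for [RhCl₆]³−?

0

Ligand charges: each chloride is −1. With an overall charge of −3 the rhodium centre must be in the +3 oxidation state.
Group 9 minus oxidation state 3 gives a d⁶ configuration.
The spin state decides the count: a 4d ion has a large Δₒ and is invariably low-spin.
An octahedral low-spin d⁶ ion is t₂g⁶e_g⁰, giving 0 unpaired electrons.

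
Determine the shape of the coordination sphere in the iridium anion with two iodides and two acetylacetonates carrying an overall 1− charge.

Ligand charges: each iodide is −1; each acetylacetonate is −1. With an overall charge of −1 the iridium centre must be in the +3 oxidation state.
Group 9 minus oxidation state 3 gives a d⁶ configuration.
Counting donor atoms: 2×iodide (monodentate) → 2 donors; 2×acetylacetonate (bidentate) → 4 donors. Coordination number = 6.
Six donors around a single metal centre give an octahedral coordination sphere.

octahedral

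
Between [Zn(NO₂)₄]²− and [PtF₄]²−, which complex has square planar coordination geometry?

For [Zn(NO₂)₄]²−: Summing ligand charges against the −2 overall charge gives an oxidation state of +2 for zinc. Zn sits in group 12, so the d-electron count is 12 − 2 = 10. A d¹⁰ ion has no crystal-field stabilisation preference between square planar and tetrahedral, so four ligands adopt the sterically favoured tetrahedral geometry. → tetrahedral.
For [PtF₄]²−: Summing ligand charges against the −2 overall charge gives an oxidation state of +2 for platinum. Group 10 minus oxidation state 2 gives a d⁸ configuration. A 5d d⁸ ion has a large crystal-field splitting; square planar leaves the high-energy d_{x²−y²} orbital empty and maximises CFSE. → square planar.

[PtF₄]²−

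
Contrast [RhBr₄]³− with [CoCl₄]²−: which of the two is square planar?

[RhBr₄]³−

For [RhBr₄]³−: Summing ligand charges against the −3 overall charge gives an oxidation state of +1 for rhodium. Rh sits in group 9, so the d-electron count is 9 − 1 = 8. A 4d d⁸ ion has a large crystal-field splitting; square planar leaves the high-energy d_{x²−y²} orbital empty and maximises CFSE. → square planar.
For [CoCl₄]²−: Ligand charges: each chloride is −1. With an overall charge of −2 the cobalt centre must be in the +2 oxidation state. Co sits in group 9, so the d-electron count is 9 − 2 = 7. For a high-spin 3d d⁷ ion with weak-field ligands the small Δₜ gives little square-planar CFSE advantage, so four ligands adopt the sterically favoured tetrahedral geometry. → tetrahedral.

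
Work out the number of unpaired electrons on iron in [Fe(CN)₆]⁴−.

0 unpaired electrons

Summing ligand charges against the −4 overall charge gives an oxidation state of +2 for iron.
Fe sits in group 8, so the d-electron count is 8 − 2 = 6.
The spin state decides the count: Cyanide is a strong-field ligand (high in the spectrochemical series) for a first-row metal, so the complex is low-spin.
An octahedral low-spin d⁶ ion is t₂g⁶e_g⁰, giving 0 unpaired electrons.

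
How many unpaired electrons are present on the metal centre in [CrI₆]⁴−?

4

Each iodide is −1; balancing the −4 overall charge requires Cr(II).
Chromium is a group-6 element; Cr(II) is therefore d⁴.
The spin state decides the count: Iodide is a weak-field ligand for a first-row metal, so the complex is high-spin.
An octahedral high-spin d⁴ ion is t₂g³e_g¹, giving 4 unpaired electrons.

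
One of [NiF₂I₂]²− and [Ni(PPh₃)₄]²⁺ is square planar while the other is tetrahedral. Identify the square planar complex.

[Ni(PPh₃)₄]²⁺

For [NiF₂I₂]²−: Summing ligand charges against the −2 overall charge gives an oxidation state of +2 for nickel. Group 10 minus oxidation state 2 gives a d⁸ configuration. Fluoride and iodide are weak-field ligands. With weak-field ligands the CFSE gain from square planar is small, so a 3d d⁸ ion takes the sterically preferred tetrahedral geometry. → tetrahedral.
For [Ni(PPh₃)₄]²⁺: Triphenylphosphine is neutral; balancing the +2 overall charge requires Ni(II). Group 10 minus oxidation state 2 gives a d⁸ configuration. Triphenylphosphine is a strong-field ligand (high in the spectrochemical series). A 3d d⁸ ion with strong-field ligands gains enough CFSE to favour square planar over tetrahedral. → square planar.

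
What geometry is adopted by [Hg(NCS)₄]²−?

Ligand charges: each isothiocyanate is −1. With an overall charge of −2 the mercury centre must be in the +2 oxidation state.
Group 12 minus oxidation state 2 gives a d¹⁰ configuration.
Coordination number: 4.
A d¹⁰ ion has no crystal-field stabilisation preference between square planar and tetrahedral, so four ligands adopt the sterically favoured tetrahedral geometry.

tetrahedral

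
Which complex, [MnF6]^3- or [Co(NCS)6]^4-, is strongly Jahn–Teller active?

[MnF6]^3-: Summing ligand charges against the −3 overall charge gives an oxidation state of +3 for manganese. Group 7 minus oxidation state 3 gives a d⁴ configuration. Fluoride is a weak-field ligand for a first-row metal, so the complex is high-spin. The t₂g³e_g¹ (high-spin) configuration has an unevenly filled e_g set; the Jahn–Teller theorem predicts a tetragonal distortion (typically axial elongation) to lift the degeneracy.
[Co(NCS)6]^4-: Each isothiocyanate is −1; balancing the −4 overall charge requires Co(II). Co sits in group 9, so the d-electron count is 9 − 2 = 7. Isothiocyanate is a weak-field ligand for a first-row metal, so the complex is high-spin. The d⁷ configuration leaves the e_g set evenly filled (or empty) — no strong Jahn–Teller driving force.

[MnF6]^3-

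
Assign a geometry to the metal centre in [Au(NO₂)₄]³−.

tetrahedral

Ligand charges: each nitro (N-bound nitrite) is −1. With an overall charge of −3 the gold centre must be in the +1 oxidation state.
Group 11 minus oxidation state 1 gives a d¹⁰ configuration.
Coordination number: 4.
A d¹⁰ ion has no crystal-field stabilisation preference between square planar and tetrahedral, so four ligands adopt the sterically favoured tetrahedral geometry.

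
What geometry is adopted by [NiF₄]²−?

tetrahedral

Ligand charges: each fluoride is −1. With an overall charge of −2 the nickel centre must be in the +2 oxidation state.
Group 10 minus oxidation state 2 gives a d⁸ configuration.
With 4 monodentate ligands the coordination number is 4.
Fluoride is a weak-field ligand.
With weak-field ligands the CFSE gain from square planar is small, so a 3d d⁸ ion takes the sterically preferred tetrahedral geometry.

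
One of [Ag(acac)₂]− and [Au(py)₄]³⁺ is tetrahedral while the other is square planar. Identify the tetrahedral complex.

For [Ag(acac)₂]−: Summing ligand charges against the −1 overall charge gives an oxidation state of +1 for silver. Group 11 minus oxidation state 1 gives a d¹⁰ configuration. A d¹⁰ ion has no crystal-field stabilisation preference between square planar and tetrahedral, so four ligands adopt the sterically favoured tetrahedral geometry. → tetrahedral.
For [Au(py)₄]³⁺: Summing ligand charges against the +3 overall charge gives an oxidation state of +3 for gold. Group 11 minus oxidation state 3 gives a d⁸ configuration. A 5d d⁸ ion has a large crystal-field splitting; square planar leaves the high-energy d_{x²−y²} orbital empty and maximises CFSE. → square planar.

[Ag(acac)₂]−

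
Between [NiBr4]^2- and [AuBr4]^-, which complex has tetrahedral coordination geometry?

For [NiBr4]^2-: Summing ligand charges against the −2 overall charge gives an oxidation state of +2 for nickel. Nickel is a group-10 element; Ni(II) is therefore d⁸. Bromide is a weak-field ligand. With weak-field ligands the CFSE gain from square planar is small, so a 3d d⁸ ion takes the sterically preferred tetrahedral geometry. → tetrahedral.
For [AuBr4]^-: Summing ligand charges against the −1 overall charge gives an oxidation state of +3 for gold. Gold is a group-11 element; Au(III) is therefore d⁸. A 5d d⁸ ion has a large crystal-field splitting; square planar leaves the high-energy d_{x²−y²} orbital empty and maximises CFSE. → square planar.

[NiBr4]^2-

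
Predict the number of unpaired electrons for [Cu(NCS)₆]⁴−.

1

Ligand charges: each isothiocyanate is −1. With an overall charge of −4 the copper centre must be in the +2 oxidation state.
Copper is a group-11 element; Cu(II) is therefore d⁹.
In an octahedral field the d⁹ configuration is t₂g⁶e_g³ (only one arrangement possible), giving 1 unpaired electron.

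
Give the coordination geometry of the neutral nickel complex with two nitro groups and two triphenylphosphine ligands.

square planar

Ligand charges: each nitro (N-bound nitrite) is −1; triphenylphosphine is neutral. With an overall charge of 0 the nickel centre must be in the +2 oxidation state.
Group 10 minus oxidation state 2 gives a d⁸ configuration.
Coordination number: 4.
Nitro (N-bound nitrite) and triphenylphosphine are strong-field ligands (high in the spectrochemical series).
A 3d d⁸ ion with strong-field ligands gains enough CFSE to favour square planar over tetrahedral.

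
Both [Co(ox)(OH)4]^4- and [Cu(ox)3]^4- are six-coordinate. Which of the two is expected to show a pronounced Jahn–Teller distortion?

[Cu(ox)3]^4-

[Co(ox)(OH)4]^4-: Ligand charges: each oxalate is −2; each hydroxide is −1. With an overall charge of −4 the cobalt centre must be in the +2 oxidation state. Cobalt is a group-9 element; Co(II) is therefore d⁷. Hydroxide and oxalate are weak-field ligands for a first-row metal, so the complex is high-spin. The d⁷ configuration leaves the e_g set evenly filled (or empty) — no strong Jahn–Teller driving force.
[Cu(ox)3]^4-: Each oxalate is −2; balancing the −4 overall charge requires Cu(II). Copper is a group-11 element; Cu(II) is therefore d⁹. The t₂g⁶e_g³ configuration has an unevenly filled e_g set; the Jahn–Teller theorem predicts a tetragonal distortion (typically axial elongation) to lift the degeneracy.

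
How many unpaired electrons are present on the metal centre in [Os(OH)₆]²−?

2 unpaired electrons

Ligand charges: each hydroxide is −1. With an overall charge of −2 the osmium centre must be in the +4 oxidation state.
Osmium is a group-8 element; Os(IV) is therefore d⁴.
The spin state decides the count: a 5d ion has a large Δₒ and is invariably low-spin.
An octahedral low-spin d⁴ ion is t₂g⁴e_g⁰, giving 2 unpaired electrons.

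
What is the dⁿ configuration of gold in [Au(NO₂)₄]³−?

d¹⁰

Each nitro (N-bound nitrite) is −1; balancing the −3 overall charge requires Au(I).
Group 11 minus oxidation state 1 gives a d¹⁰ configuration.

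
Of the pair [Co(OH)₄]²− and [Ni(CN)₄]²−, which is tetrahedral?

[Co(OH)₄]²−

For [Co(OH)₄]²−: Summing ligand charges against the −2 overall charge gives an oxidation state of +2 for cobalt. Co sits in group 9, so the d-electron count is 9 − 2 = 7. For a high-spin 3d d⁷ ion with weak-field ligands the small Δₜ gives little square-planar CFSE advantage, so four ligands adopt the sterically favoured tetrahedral geometry. → tetrahedral.
For [Ni(CN)₄]²−: Summing ligand charges against the −2 overall charge gives an oxidation state of +2 for nickel. Ni sits in group 10, so the d-electron count is 10 − 2 = 8. Cyanide is a strong-field ligand (high in the spectrochemical series). A 3d d⁸ ion with strong-field ligands gains enough CFSE to favour square planar over tetrahedral. → square planar.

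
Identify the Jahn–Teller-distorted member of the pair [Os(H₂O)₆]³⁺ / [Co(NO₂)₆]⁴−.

[Os(H₂O)₆]³⁺: Ligand charges: water is neutral. With an overall charge of +3 the osmium centre must be in the +3 oxidation state. Osmium is a group-8 element; Os(III) is therefore d⁵. A 5d ion has a large Δₒ and is invariably low-spin. The d⁵ configuration leaves the e_g set evenly filled (or empty) — no strong Jahn–Teller driving force.
[Co(NO₂)₆]⁴−: Summing ligand charges against the −4 overall charge gives an oxidation state of +2 for cobalt. Group 9 minus oxidation state 2 gives a d⁷ configuration. Nitro (N-bound nitrite) is a strong-field ligand (high in the spectrochemical series) for a first-row metal, so the complex is low-spin. The t₂g⁶e_g¹ (low-spin) configuration has an unevenly filled e_g set; the Jahn–Teller theorem predicts a tetragonal distortion (typically axial elongation) to lift the degeneracy.

[Co(NO₂)₆]⁴−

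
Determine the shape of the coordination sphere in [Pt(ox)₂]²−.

square planar

Summing ligand charges against the −2 overall charge gives an oxidation state of +2 for platinum.
Pt sits in group 10, so the d-electron count is 10 − 2 = 8.
Counting donor atoms: 2×oxalate (bidentate) → 4 donors. Coordination number = 4.
A 5d d⁸ ion has a large crystal-field splitting; square planar leaves the high-energy d_{x²−y²} orbital empty and maximises CFSE.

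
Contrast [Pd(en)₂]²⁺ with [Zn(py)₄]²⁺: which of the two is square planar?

[Pd(en)₂]²⁺

For [Pd(en)₂]²⁺: Ethylenediamine is neutral; balancing the +2 overall charge requires Pd(II). Palladium is a group-10 element; Pd(II) is therefore d⁸. A 4d d⁸ ion has a large crystal-field splitting; square planar leaves the high-energy d_{x²−y²} orbital empty and maximises CFSE. → square planar.
For [Zn(py)₄]²⁺: Pyridine is neutral; balancing the +2 overall charge requires Zn(II). Group 12 minus oxidation state 2 gives a d¹⁰ configuration. A d¹⁰ ion has no crystal-field stabilisation preference between square planar and tetrahedral, so four ligands adopt the sterically favoured tetrahedral geometry. → tetrahedral.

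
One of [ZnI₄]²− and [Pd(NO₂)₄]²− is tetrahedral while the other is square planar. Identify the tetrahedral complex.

For [ZnI₄]²−: Ligand charges: each iodide is −1. With an overall charge of −2 the zinc centre must be in the +2 oxidation state. Zinc is a group-12 element; Zn(II) is therefore d¹⁰. A d¹⁰ ion has no crystal-field stabilisation preference between square planar and tetrahedral, so four ligands adopt the sterically favoured tetrahedral geometry. → tetrahedral.
For [Pd(NO₂)₄]²−: Each nitro (N-bound nitrite) is −1; balancing the −2 overall charge requires Pd(II). Pd sits in group 10, so the d-electron count is 10 − 2 = 8. A 4d d⁸ ion has a large crystal-field splitting; square planar leaves the high-energy d_{x²−y²} orbital empty and maximises CFSE. → square planar.

[ZnI₄]²−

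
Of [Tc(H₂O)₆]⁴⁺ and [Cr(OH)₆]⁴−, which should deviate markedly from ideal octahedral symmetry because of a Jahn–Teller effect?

[Tc(H₂O)₆]⁴⁺: Summing ligand charges against the +4 overall charge gives an oxidation state of +4 for technetium. Technetium is a group-7 element; Tc(IV) is therefore d³. The d³ configuration leaves the e_g set evenly filled (or empty) — no strong Jahn–Teller driving force.
[Cr(OH)₆]⁴−: Each hydroxide is −1; balancing the −4 overall charge requires Cr(II). Chromium is a group-6 element; Cr(II) is therefore d⁴. Hydroxide is a weak-field ligand for a first-row metal, so the complex is high-spin. The t₂g³e_g¹ (high-spin) configuration has an unevenly filled e_g set; the Jahn–Teller theorem predicts a tetragonal distortion (typically axial elongation) to lift the degeneracy.

[Cr(OH)₆]⁴−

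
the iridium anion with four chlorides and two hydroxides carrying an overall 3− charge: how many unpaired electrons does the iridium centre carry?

0

Ligand charges: each chloride is −1; each hydroxide is −1. With an overall charge of −3 the iridium centre must be in the +3 oxidation state.
Ir sits in group 9, so the d-electron count is 9 − 3 = 6.
The spin state decides the count: a 5d ion has a large Δₒ and is invariably low-spin.
An octahedral low-spin d⁶ ion is t₂g⁶e_g⁰, giving 0 unpaired electrons.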